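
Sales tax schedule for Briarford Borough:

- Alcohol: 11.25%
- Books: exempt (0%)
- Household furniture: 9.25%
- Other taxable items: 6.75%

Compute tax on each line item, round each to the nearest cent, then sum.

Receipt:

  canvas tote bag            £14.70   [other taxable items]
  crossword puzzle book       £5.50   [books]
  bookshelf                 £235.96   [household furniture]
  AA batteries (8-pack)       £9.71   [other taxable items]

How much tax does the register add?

Canvas tote bag £14.70: other taxable items → 6.75% → £0.99
Crossword puzzle book £5.50: books → 0% → £0.00
Bookshelf £235.96: household furniture → 9.25% → £21.83
AA batteries (8-pack) £9.71: other taxable items → 6.75% → £0.66
Total tax = £0.99 + £21.83 + £0.66 = £23.48

£23.48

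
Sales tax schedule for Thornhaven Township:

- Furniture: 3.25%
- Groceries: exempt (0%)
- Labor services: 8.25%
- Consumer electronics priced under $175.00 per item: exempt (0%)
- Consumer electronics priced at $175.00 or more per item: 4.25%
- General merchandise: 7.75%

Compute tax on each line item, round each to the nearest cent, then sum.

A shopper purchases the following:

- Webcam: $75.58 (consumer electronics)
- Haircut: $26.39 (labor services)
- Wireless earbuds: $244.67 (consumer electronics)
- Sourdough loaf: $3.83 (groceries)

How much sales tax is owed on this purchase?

$12.58

Webcam $75.58: consumer electronics, under $175.00 → 0% → $0.00
Haircut $26.39: labor services → 8.25% → $2.18
Wireless earbuds $244.67: consumer electronics, $175.00 or more → 4.25% → $10.40
Sourdough loaf $3.83: groceries → 0% → $0.00
Total tax = $2.18 + $10.40 = $12.58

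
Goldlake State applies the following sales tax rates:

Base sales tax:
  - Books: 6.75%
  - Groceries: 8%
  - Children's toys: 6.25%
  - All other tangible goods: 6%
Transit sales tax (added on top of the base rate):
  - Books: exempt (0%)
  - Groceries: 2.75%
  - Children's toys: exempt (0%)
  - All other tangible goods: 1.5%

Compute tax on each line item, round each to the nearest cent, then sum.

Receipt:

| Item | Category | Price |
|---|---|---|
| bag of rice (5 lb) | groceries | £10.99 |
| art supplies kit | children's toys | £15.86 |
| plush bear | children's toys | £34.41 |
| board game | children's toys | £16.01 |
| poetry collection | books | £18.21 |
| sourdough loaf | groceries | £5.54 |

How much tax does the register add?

£7.15

Bag of rice (5 lb) £10.99: groceries → 8% + 2.75% transit = 10.75% → £1.18
Art supplies kit £15.86: children's toys → 6.25% + 0% transit = 6.25% → £0.99
Plush bear £34.41: children's toys → 6.25% + 0% transit = 6.25% → £2.15
Board game £16.01: children's toys → 6.25% + 0% transit = 6.25% → £1.00
Poetry collection £18.21: books → 6.75% + 0% transit = 6.75% → £1.23
Sourdough loaf £5.54: groceries → 8% + 2.75% transit = 10.75% → £0.60
Total tax = £1.18 + £0.99 + £2.15 + £1.00 + £1.23 + £0.60 = £7.15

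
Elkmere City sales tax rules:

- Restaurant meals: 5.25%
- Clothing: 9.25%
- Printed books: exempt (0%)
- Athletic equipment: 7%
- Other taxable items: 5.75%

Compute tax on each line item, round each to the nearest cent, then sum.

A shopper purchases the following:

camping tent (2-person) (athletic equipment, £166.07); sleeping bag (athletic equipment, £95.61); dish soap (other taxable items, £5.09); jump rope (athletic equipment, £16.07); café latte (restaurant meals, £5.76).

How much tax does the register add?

Camping tent (2-person) £166.07: athletic equipment → 7% → £11.62
Sleeping bag £95.61: athletic equipment → 7% → £6.69
Dish soap £5.09: other taxable items → 5.75% → £0.29
Jump rope £16.07: athletic equipment → 7% → £1.12
Café latte £5.76: restaurant meals → 5.25% → £0.30
Total tax = £11.62 + £6.69 + £0.29 + £1.12 + £0.30 = £20.02

£20.02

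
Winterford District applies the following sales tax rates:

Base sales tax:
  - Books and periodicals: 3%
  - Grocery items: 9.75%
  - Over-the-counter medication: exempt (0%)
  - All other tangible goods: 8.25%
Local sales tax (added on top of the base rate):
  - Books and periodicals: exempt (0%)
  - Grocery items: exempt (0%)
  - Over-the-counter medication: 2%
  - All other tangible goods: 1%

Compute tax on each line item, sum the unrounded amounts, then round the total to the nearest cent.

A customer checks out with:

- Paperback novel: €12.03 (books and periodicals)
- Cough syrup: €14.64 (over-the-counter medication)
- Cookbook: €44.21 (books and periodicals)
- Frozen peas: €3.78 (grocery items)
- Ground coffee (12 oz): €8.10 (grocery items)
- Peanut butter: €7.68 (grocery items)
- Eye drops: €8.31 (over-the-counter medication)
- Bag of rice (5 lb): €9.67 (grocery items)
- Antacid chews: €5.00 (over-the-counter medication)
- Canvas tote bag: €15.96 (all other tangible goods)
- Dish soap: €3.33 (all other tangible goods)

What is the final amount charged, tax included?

€139.59

Paperback novel €12.03: books and periodicals → 3% + 0% local = 3% → €0.3609
Cough syrup €14.64: over-the-counter medication → 0% + 2% local = 2% → €0.2928
Cookbook €44.21: books and periodicals → 3% + 0% local = 3% → €1.3263
Frozen peas €3.78: grocery items → 9.75% + 0% local = 9.75% → €0.36855
Ground coffee (12 oz) €8.10: grocery items → 9.75% + 0% local = 9.75% → €0.78975
Peanut butter €7.68: grocery items → 9.75% + 0% local = 9.75% → €0.7488
Eye drops €8.31: over-the-counter medication → 0% + 2% local = 2% → €0.1662
Bag of rice (5 lb) €9.67: grocery items → 9.75% + 0% local = 9.75% → €0.942825
Antacid chews €5.00: over-the-counter medication → 0% + 2% local = 2% → €0.10
Canvas tote bag €15.96: all other tangible goods → 8.25% + 1% local = 9.25% → €1.4763
Dish soap €3.33: all other tangible goods → 8.25% + 1% local = 9.25% → €0.308025
Subtotal = €132.71; unrounded tax = €6.88045 → €6.88; total due = €139.59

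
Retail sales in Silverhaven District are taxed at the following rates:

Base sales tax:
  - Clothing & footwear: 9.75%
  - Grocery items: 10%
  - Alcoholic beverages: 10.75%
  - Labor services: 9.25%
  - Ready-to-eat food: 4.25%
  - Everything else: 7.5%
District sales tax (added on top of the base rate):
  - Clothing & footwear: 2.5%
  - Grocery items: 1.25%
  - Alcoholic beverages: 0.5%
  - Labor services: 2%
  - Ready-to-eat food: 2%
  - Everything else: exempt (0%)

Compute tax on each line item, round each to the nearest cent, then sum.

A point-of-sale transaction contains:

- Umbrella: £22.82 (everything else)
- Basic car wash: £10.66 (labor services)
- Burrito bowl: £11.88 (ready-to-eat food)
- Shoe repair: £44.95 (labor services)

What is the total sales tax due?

Umbrella £22.82: everything else → 7.5% + 0% district = 7.5% → £1.71
Basic car wash £10.66: labor services → 9.25% + 2% district = 11.25% → £1.20
Burrito bowl £11.88: ready-to-eat food → 4.25% + 2% district = 6.25% → £0.74
Shoe repair £44.95: labor services → 9.25% + 2% district = 11.25% → £5.06
Total tax = £1.71 + £1.20 + £0.74 + £5.06 = £8.71

£8.71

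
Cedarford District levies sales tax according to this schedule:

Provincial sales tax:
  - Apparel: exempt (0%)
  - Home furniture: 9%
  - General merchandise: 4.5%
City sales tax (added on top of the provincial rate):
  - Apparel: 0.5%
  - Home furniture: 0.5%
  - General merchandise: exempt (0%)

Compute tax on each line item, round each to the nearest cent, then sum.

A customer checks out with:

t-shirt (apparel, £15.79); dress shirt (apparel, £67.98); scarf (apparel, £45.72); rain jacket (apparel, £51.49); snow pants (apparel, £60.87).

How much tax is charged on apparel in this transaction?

£1.21

T-shirt £15.79: apparel → 0% + 0.5% city = 0.5% → £0.08
Dress shirt £67.98: apparel → 0% + 0.5% city = 0.5% → £0.34
Scarf £45.72: apparel → 0% + 0.5% city = 0.5% → £0.23
Rain jacket £51.49: apparel → 0% + 0.5% city = 0.5% → £0.26
Snow pants £60.87: apparel → 0% + 0.5% city = 0.5% → £0.30
Tax on apparel = £0.08 + £0.34 + £0.23 + £0.26 + £0.30 = £1.21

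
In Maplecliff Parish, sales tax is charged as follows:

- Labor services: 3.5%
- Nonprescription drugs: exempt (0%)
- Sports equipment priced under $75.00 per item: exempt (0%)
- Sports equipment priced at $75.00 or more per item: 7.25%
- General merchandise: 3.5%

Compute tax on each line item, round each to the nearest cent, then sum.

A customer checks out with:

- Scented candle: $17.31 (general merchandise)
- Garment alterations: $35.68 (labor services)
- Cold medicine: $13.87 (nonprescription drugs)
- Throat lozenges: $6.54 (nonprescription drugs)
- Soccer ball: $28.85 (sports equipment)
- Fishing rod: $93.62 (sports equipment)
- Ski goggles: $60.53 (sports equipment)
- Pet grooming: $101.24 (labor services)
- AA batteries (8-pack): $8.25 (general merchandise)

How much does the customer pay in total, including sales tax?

Scented candle $17.31: general merchandise → 3.5% → $0.61
Garment alterations $35.68: labor services → 3.5% → $1.25
Cold medicine $13.87: nonprescription drugs → 0% → $0.00
Throat lozenges $6.54: nonprescription drugs → 0% → $0.00
Soccer ball $28.85: sports equipment, under $75.00 → 0% → $0.00
Fishing rod $93.62: sports equipment, $75.00 or more → 7.25% → $6.79
Ski goggles $60.53: sports equipment, under $75.00 → 0% → $0.00
Pet grooming $101.24: labor services → 3.5% → $3.54
AA batteries (8-pack) $8.25: general merchandise → 3.5% → $0.29
Subtotal = $365.89; tax = $12.48; total due = $378.37

$378.37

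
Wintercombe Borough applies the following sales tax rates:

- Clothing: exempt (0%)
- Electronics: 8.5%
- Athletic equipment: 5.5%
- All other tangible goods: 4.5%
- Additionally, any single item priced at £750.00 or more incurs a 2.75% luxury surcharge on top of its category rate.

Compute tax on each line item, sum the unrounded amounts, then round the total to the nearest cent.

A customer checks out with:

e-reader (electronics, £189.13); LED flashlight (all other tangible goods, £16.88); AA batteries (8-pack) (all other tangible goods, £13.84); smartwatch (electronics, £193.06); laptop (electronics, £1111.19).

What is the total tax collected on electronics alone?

E-reader £189.13: electronics → 8.5% → £16.07605
Smartwatch £193.06: electronics → 8.5% → £16.4101
Laptop £1111.19: electronics → 8.5% + 2.75% surcharge = 11.25% → £125.008875
Tax on electronics: unrounded sum = £157.495025 → £157.50

£157.50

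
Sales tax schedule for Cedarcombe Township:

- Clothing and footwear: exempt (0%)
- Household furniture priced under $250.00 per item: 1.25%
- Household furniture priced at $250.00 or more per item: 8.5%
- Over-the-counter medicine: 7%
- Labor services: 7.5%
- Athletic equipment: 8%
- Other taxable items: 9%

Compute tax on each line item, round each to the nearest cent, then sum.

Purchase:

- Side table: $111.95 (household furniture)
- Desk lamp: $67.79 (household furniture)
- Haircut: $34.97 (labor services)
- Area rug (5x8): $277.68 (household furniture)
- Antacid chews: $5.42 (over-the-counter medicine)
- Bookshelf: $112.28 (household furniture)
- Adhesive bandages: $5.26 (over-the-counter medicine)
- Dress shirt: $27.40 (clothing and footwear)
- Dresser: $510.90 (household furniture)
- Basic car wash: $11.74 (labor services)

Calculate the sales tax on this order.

Side table $111.95: household furniture, under $250.00 → 1.25% → $1.40
Desk lamp $67.79: household furniture, under $250.00 → 1.25% → $0.85
Haircut $34.97: labor services → 7.5% → $2.62
Area rug (5x8) $277.68: household furniture, $250.00 or more → 8.5% → $23.60
Antacid chews $5.42: over-the-counter medicine → 7% → $0.38
Bookshelf $112.28: household furniture, under $250.00 → 1.25% → $1.40
Adhesive bandages $5.26: over-the-counter medicine → 7% → $0.37
Dress shirt $27.40: clothing and footwear → 0% → $0.00
Dresser $510.90: household furniture, $250.00 or more → 8.5% → $43.43
Basic car wash $11.74: labor services → 7.5% → $0.88
Total tax = $1.40 + $0.85 + $2.62 + $23.60 + $0.38 + $1.40 + $0.37 + $43.43 + $0.88 = $74.93

$74.93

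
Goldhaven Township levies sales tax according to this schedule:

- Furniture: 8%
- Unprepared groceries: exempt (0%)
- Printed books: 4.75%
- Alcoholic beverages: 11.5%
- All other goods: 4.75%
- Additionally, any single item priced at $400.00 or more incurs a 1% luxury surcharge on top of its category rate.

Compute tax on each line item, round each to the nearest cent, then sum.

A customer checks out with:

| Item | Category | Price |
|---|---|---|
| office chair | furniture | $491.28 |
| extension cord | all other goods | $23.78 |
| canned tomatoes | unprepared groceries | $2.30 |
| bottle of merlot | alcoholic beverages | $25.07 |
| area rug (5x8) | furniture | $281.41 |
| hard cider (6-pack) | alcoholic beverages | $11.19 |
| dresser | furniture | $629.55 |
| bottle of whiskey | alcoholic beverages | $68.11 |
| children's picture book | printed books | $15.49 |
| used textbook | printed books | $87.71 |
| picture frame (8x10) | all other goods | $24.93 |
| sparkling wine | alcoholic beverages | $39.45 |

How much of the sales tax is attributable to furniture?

$123.39

Office chair $491.28: furniture → 8% + 1% surcharge = 9% → $44.22
Area rug (5x8) $281.41: furniture → 8% → $22.51
Dresser $629.55: furniture → 8% + 1% surcharge = 9% → $56.66
Tax on furniture = $44.22 + $22.51 + $56.66 = $123.39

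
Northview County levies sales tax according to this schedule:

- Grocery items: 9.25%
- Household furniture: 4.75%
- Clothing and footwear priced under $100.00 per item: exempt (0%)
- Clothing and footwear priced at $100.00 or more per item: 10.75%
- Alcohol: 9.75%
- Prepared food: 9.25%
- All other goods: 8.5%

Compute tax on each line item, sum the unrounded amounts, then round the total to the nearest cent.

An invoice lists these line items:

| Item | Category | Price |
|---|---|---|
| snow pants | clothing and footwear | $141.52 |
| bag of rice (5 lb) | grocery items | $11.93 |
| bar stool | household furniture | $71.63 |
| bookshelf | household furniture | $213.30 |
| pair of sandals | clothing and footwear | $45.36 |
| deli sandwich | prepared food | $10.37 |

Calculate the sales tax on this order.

Snow pants $141.52: clothing and footwear, $100.00 or more → 10.75% → $15.2134
Bag of rice (5 lb) $11.93: grocery items → 9.25% → $1.103525
Bar stool $71.63: household furniture → 4.75% → $3.402425
Bookshelf $213.30: household furniture → 4.75% → $10.13175
Pair of sandals $45.36: clothing and footwear, under $100.00 → 0% → $0.00
Deli sandwich $10.37: prepared food → 9.25% → $0.959225
Unrounded tax sum = $30.810325 → $30.81

$30.81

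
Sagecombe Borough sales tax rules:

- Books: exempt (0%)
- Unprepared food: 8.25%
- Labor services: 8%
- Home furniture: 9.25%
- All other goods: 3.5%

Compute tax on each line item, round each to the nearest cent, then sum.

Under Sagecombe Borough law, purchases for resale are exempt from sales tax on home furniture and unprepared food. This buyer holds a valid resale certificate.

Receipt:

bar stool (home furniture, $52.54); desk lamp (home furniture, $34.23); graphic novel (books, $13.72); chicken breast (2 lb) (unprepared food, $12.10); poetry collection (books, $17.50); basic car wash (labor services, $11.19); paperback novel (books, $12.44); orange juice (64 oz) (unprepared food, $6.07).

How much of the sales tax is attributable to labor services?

$0.90

Basic car wash $11.19: labor services → 8% → $0.90
Tax on labor services = $0.90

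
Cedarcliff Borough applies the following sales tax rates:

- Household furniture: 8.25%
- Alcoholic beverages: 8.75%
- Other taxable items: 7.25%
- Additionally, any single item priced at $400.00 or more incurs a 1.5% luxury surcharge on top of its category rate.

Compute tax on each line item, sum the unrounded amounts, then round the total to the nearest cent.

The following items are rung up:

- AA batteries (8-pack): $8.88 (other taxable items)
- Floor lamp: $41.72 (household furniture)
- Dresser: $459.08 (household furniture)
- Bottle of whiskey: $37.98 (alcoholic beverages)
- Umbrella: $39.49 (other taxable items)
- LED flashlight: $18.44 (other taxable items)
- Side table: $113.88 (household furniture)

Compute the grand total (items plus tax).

$785.23

AA batteries (8-pack) $8.88: other taxable items → 7.25% → $0.6438
Floor lamp $41.72: household furniture → 8.25% → $3.4419
Dresser $459.08: household furniture → 8.25% + 1.5% surcharge = 9.75% → $44.7603
Bottle of whiskey $37.98: alcoholic beverages → 8.75% → $3.32325
Umbrella $39.49: other taxable items → 7.25% → $2.863025
LED flashlight $18.44: other taxable items → 7.25% → $1.3369
Side table $113.88: household furniture → 8.25% → $9.3951
Subtotal = $719.47; unrounded tax = $65.764275 → $65.76; total due = $785.23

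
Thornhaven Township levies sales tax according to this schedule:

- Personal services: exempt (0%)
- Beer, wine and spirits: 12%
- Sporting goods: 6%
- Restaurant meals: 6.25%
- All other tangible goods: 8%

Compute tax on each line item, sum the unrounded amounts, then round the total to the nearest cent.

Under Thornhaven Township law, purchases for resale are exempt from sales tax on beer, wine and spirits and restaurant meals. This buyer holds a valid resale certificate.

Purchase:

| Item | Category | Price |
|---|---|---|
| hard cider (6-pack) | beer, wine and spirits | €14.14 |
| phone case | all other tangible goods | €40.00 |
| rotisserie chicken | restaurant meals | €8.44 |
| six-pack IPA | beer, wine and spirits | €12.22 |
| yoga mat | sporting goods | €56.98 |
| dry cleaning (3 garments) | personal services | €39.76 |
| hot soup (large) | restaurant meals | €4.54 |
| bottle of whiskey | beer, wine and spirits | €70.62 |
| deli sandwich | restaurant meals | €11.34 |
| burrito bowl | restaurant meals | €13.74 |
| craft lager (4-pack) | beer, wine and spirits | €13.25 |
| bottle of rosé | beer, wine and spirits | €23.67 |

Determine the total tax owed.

Hard cider (6-pack) €14.14: beer, wine and spirits, buyer-exempt → 0% → €0.00
Phone case €40.00: all other tangible goods → 8% → €3.20
Rotisserie chicken €8.44: restaurant meals, buyer-exempt → 0% → €0.00
Six-pack IPA €12.22: beer, wine and spirits, buyer-exempt → 0% → €0.00
Yoga mat €56.98: sporting goods → 6% → €3.4188
Dry cleaning (3 garments) €39.76: personal services → 0% → €0.00
Hot soup (large) €4.54: restaurant meals, buyer-exempt → 0% → €0.00
Bottle of whiskey €70.62: beer, wine and spirits, buyer-exempt → 0% → €0.00
Deli sandwich €11.34: restaurant meals, buyer-exempt → 0% → €0.00
Burrito bowl €13.74: restaurant meals, buyer-exempt → 0% → €0.00
Craft lager (4-pack) €13.25: beer, wine and spirits, buyer-exempt → 0% → €0.00
Bottle of rosé €23.67: beer, wine and spirits, buyer-exempt → 0% → €0.00
Unrounded tax sum = €6.6188 → €6.62

€6.62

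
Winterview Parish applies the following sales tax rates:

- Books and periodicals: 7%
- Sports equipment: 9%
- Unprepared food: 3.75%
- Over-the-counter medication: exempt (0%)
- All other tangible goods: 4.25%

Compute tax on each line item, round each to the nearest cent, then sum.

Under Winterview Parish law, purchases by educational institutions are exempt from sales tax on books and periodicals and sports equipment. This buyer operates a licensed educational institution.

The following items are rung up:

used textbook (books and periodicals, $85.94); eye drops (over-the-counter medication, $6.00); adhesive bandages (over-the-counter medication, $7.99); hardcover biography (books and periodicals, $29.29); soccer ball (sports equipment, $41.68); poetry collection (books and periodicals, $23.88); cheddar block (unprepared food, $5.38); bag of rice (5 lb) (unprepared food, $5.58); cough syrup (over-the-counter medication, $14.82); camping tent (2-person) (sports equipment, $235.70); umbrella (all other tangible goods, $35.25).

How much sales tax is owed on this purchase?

Used textbook $85.94: books and periodicals, buyer-exempt → 0% → $0.00
Eye drops $6.00: over-the-counter medication → 0% → $0.00
Adhesive bandages $7.99: over-the-counter medication → 0% → $0.00
Hardcover biography $29.29: books and periodicals, buyer-exempt → 0% → $0.00
Soccer ball $41.68: sports equipment, buyer-exempt → 0% → $0.00
Poetry collection $23.88: books and periodicals, buyer-exempt → 0% → $0.00
Cheddar block $5.38: unprepared food → 3.75% → $0.20
Bag of rice (5 lb) $5.58: unprepared food → 3.75% → $0.21
Cough syrup $14.82: over-the-counter medication → 0% → $0.00
Camping tent (2-person) $235.70: sports equipment, buyer-exempt → 0% → $0.00
Umbrella $35.25: all other tangible goods → 4.25% → $1.50
Total tax = $0.20 + $0.21 + $1.50 = $1.91

$1.91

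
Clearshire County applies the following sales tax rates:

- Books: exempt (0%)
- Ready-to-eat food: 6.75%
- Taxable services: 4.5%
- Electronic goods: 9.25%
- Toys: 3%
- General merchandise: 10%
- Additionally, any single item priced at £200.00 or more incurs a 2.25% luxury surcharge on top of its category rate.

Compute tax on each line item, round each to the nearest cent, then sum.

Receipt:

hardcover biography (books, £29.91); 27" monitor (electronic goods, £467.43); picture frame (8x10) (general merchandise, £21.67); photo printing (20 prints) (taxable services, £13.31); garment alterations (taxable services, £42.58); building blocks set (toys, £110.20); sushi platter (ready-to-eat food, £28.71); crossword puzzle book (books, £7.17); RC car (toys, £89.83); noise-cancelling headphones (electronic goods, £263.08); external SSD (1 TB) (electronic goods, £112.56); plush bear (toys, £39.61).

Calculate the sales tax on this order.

Hardcover biography £29.91: books → 0% → £0.00
27" monitor £467.43: electronic goods → 9.25% + 2.25% surcharge = 11.5% → £53.75
Picture frame (8x10) £21.67: general merchandise → 10% → £2.17
Photo printing (20 prints) £13.31: taxable services → 4.5% → £0.60
Garment alterations £42.58: taxable services → 4.5% → £1.92
Building blocks set £110.20: toys → 3% → £3.31
Sushi platter £28.71: ready-to-eat food → 6.75% → £1.94
Crossword puzzle book £7.17: books → 0% → £0.00
RC car £89.83: toys → 3% → £2.69
Noise-cancelling headphones £263.08: electronic goods → 9.25% + 2.25% surcharge = 11.5% → £30.25
External SSD (1 TB) £112.56: electronic goods → 9.25% → £10.41
Plush bear £39.61: toys → 3% → £1.19
Total tax = £53.75 + £2.17 + £0.60 + £1.92 + £3.31 + £1.94 + £2.69 + £30.25 + £10.41 + £1.19 = £108.23

£108.23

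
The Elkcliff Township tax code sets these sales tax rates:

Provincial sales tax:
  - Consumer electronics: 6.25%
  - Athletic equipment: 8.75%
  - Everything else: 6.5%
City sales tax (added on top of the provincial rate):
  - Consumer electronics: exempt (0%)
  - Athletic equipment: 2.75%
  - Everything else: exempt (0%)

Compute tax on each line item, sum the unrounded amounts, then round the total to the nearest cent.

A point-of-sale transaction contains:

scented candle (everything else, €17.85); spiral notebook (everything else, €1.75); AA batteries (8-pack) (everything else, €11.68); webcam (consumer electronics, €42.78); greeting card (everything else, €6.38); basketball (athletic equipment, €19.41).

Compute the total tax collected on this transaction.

€7.35

Scented candle €17.85: everything else → 6.5% + 0% city = 6.5% → €1.16025
Spiral notebook €1.75: everything else → 6.5% + 0% city = 6.5% → €0.11375
AA batteries (8-pack) €11.68: everything else → 6.5% + 0% city = 6.5% → €0.7592
Webcam €42.78: consumer electronics → 6.25% + 0% city = 6.25% → €2.67375
Greeting card €6.38: everything else → 6.5% + 0% city = 6.5% → €0.4147
Basketball €19.41: athletic equipment → 8.75% + 2.75% city = 11.5% → €2.23215
Unrounded tax sum = €7.3538 → €7.35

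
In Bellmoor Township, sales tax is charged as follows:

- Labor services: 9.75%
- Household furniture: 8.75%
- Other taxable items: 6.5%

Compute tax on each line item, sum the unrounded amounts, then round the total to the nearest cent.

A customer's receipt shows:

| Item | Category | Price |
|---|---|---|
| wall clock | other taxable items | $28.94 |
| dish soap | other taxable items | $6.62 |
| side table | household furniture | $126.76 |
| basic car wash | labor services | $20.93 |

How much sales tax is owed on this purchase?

Wall clock $28.94: other taxable items → 6.5% → $1.8811
Dish soap $6.62: other taxable items → 6.5% → $0.4303
Side table $126.76: household furniture → 8.75% → $11.0915
Basic car wash $20.93: labor services → 9.75% → $2.040675
Unrounded tax sum = $15.443575 → $15.44

$15.44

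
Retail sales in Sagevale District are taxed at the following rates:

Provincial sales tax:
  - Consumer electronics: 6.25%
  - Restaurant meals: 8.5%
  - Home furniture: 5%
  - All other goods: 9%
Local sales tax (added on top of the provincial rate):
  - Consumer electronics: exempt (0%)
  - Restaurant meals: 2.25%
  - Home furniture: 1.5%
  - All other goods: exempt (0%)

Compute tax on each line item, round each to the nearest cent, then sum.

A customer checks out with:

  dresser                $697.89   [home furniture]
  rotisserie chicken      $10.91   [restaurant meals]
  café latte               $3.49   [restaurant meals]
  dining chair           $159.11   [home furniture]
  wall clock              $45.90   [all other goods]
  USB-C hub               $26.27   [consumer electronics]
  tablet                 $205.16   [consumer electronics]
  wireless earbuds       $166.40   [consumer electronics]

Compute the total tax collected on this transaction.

Dresser $697.89: home furniture → 5% + 1.5% local = 6.5% → $45.36
Rotisserie chicken $10.91: restaurant meals → 8.5% + 2.25% local = 10.75% → $1.17
Café latte $3.49: restaurant meals → 8.5% + 2.25% local = 10.75% → $0.38
Dining chair $159.11: home furniture → 5% + 1.5% local = 6.5% → $10.34
Wall clock $45.90: all other goods → 9% + 0% local = 9% → $4.13
USB-C hub $26.27: consumer electronics → 6.25% + 0% local = 6.25% → $1.64
Tablet $205.16: consumer electronics → 6.25% + 0% local = 6.25% → $12.82
Wireless earbuds $166.40: consumer electronics → 6.25% + 0% local = 6.25% → $10.40
Total tax = $45.36 + $1.17 + $0.38 + $10.34 + $4.13 + $1.64 + $12.82 + $10.40 = $86.24

$86.24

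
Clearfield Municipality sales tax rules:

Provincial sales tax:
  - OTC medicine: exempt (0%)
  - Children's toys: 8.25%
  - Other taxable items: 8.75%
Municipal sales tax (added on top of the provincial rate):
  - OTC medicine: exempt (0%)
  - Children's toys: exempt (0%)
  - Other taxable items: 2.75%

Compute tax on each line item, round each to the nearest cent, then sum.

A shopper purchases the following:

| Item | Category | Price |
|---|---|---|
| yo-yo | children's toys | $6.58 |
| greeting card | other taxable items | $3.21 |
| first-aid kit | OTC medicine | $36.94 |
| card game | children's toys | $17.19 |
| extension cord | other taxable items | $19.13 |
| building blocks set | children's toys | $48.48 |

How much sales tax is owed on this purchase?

$8.53

Yo-yo $6.58: children's toys → 8.25% + 0% municipal = 8.25% → $0.54
Greeting card $3.21: other taxable items → 8.75% + 2.75% municipal = 11.5% → $0.37
First-aid kit $36.94: OTC medicine → 0% + 0% municipal = 0% → $0.00
Card game $17.19: children's toys → 8.25% + 0% municipal = 8.25% → $1.42
Extension cord $19.13: other taxable items → 8.75% + 2.75% municipal = 11.5% → $2.20
Building blocks set $48.48: children's toys → 8.25% + 0% municipal = 8.25% → $4.00
Total tax = $0.54 + $0.37 + $1.42 + $2.20 + $4.00 = $8.53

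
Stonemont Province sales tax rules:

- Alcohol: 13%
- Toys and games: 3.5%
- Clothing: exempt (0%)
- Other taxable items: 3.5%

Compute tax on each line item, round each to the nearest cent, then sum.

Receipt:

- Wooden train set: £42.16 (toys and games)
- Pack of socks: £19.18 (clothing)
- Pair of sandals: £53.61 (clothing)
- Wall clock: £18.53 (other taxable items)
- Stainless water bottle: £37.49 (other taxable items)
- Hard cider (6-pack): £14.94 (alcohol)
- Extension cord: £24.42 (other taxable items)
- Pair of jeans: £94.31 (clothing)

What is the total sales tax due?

Wooden train set £42.16: toys and games → 3.5% → £1.48
Pack of socks £19.18: clothing → 0% → £0.00
Pair of sandals £53.61: clothing → 0% → £0.00
Wall clock £18.53: other taxable items → 3.5% → £0.65
Stainless water bottle £37.49: other taxable items → 3.5% → £1.31
Hard cider (6-pack) £14.94: alcohol → 13% → £1.94
Extension cord £24.42: other taxable items → 3.5% → £0.85
Pair of jeans £94.31: clothing → 0% → £0.00
Total tax = £1.48 + £0.65 + £1.31 + £1.94 + £0.85 = £6.23

£6.23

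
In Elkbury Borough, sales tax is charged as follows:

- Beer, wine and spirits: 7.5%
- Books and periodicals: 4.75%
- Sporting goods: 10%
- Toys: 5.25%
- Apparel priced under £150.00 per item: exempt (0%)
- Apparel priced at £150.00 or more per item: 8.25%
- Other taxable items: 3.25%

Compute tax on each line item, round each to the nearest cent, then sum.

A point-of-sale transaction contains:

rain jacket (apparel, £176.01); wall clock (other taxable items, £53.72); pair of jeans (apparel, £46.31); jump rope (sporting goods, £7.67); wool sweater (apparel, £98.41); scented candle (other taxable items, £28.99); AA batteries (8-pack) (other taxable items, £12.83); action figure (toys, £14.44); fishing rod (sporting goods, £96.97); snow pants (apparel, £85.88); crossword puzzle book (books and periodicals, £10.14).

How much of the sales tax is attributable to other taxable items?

£3.11

Wall clock £53.72: other taxable items → 3.25% → £1.75
Scented candle £28.99: other taxable items → 3.25% → £0.94
AA batteries (8-pack) £12.83: other taxable items → 3.25% → £0.42
Tax on other taxable items = £1.75 + £0.94 + £0.42 = £3.11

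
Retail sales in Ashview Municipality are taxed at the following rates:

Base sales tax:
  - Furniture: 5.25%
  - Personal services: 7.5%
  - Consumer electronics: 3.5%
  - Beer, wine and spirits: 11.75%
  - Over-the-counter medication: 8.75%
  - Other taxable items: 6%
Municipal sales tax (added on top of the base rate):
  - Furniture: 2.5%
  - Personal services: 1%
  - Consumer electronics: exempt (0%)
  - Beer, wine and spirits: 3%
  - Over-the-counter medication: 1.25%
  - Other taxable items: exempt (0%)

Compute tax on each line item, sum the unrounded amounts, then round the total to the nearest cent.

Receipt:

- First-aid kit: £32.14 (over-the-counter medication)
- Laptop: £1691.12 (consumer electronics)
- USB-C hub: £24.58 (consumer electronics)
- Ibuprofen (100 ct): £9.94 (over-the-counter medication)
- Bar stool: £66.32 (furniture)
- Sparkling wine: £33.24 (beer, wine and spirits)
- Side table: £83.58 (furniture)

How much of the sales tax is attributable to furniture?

£11.62

Bar stool £66.32: furniture → 5.25% + 2.5% municipal = 7.75% → £5.1398
Side table £83.58: furniture → 5.25% + 2.5% municipal = 7.75% → £6.47745
Tax on furniture: unrounded sum = £11.61725 → £11.62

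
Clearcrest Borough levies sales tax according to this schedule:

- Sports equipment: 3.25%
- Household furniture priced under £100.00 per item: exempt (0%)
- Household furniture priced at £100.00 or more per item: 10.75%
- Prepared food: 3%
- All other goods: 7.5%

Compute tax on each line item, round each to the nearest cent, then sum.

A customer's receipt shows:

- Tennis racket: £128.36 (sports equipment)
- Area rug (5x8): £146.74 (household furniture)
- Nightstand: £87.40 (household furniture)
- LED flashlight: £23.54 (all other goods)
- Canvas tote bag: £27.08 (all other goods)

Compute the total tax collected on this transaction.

Tennis racket £128.36: sports equipment → 3.25% → £4.17
Area rug (5x8) £146.74: household furniture, £100.00 or more → 10.75% → £15.77
Nightstand £87.40: household furniture, under £100.00 → 0% → £0.00
LED flashlight £23.54: all other goods → 7.5% → £1.77
Canvas tote bag £27.08: all other goods → 7.5% → £2.03
Total tax = £4.17 + £15.77 + £1.77 + £2.03 = £23.74

£23.74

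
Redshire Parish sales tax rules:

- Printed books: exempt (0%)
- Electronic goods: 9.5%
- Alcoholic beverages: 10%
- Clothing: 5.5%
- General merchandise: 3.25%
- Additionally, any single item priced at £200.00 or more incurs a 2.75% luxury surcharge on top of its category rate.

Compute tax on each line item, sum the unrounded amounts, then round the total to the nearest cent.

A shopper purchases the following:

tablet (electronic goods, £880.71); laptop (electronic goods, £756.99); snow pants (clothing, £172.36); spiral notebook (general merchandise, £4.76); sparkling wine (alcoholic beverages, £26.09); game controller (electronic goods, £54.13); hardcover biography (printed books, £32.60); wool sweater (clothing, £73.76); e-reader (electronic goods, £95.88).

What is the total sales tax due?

Tablet £880.71: electronic goods → 9.5% + 2.75% surcharge = 12.25% → £107.886975
Laptop £756.99: electronic goods → 9.5% + 2.75% surcharge = 12.25% → £92.731275
Snow pants £172.36: clothing → 5.5% → £9.4798
Spiral notebook £4.76: general merchandise → 3.25% → £0.1547
Sparkling wine £26.09: alcoholic beverages → 10% → £2.609
Game controller £54.13: electronic goods → 9.5% → £5.14235
Hardcover biography £32.60: printed books → 0% → £0.00
Wool sweater £73.76: clothing → 5.5% → £4.0568
E-reader £95.88: electronic goods → 9.5% → £9.1086
Unrounded tax sum = £231.1695 → £231.17

£231.17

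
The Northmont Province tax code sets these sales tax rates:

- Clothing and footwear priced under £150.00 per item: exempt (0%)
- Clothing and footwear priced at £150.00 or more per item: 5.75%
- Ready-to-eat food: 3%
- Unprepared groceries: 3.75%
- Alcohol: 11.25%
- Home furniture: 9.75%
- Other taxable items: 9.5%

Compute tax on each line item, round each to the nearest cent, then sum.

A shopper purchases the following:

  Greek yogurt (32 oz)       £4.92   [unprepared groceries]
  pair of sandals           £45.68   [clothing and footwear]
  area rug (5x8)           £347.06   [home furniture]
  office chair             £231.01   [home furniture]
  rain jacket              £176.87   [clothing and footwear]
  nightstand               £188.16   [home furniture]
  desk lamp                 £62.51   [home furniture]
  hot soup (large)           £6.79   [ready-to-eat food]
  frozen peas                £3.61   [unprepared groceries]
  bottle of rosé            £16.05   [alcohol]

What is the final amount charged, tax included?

Greek yogurt (32 oz) £4.92: unprepared groceries → 3.75% → £0.18
Pair of sandals £45.68: clothing and footwear, under £150.00 → 0% → £0.00
Area rug (5x8) £347.06: home furniture → 9.75% → £33.84
Office chair £231.01: home furniture → 9.75% → £22.52
Rain jacket £176.87: clothing and footwear, £150.00 or more → 5.75% → £10.17
Nightstand £188.16: home furniture → 9.75% → £18.35
Desk lamp £62.51: home furniture → 9.75% → £6.09
Hot soup (large) £6.79: ready-to-eat food → 3% → £0.20
Frozen peas £3.61: unprepared groceries → 3.75% → £0.14
Bottle of rosé £16.05: alcohol → 11.25% → £1.81
Subtotal = £1082.66; tax = £93.30; total due = £1175.96

£1175.96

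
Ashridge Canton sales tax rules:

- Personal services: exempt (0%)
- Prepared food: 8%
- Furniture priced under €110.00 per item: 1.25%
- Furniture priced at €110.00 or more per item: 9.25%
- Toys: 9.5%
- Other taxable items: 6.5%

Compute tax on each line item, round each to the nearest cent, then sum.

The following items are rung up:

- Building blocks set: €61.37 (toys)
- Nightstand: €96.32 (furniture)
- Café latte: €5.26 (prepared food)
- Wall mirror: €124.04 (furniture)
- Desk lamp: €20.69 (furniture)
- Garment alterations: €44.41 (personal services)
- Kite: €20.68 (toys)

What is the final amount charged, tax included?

€393.91

Building blocks set €61.37: toys → 9.5% → €5.83
Nightstand €96.32: furniture, under €110.00 → 1.25% → €1.20
Café latte €5.26: prepared food → 8% → €0.42
Wall mirror €124.04: furniture, €110.00 or more → 9.25% → €11.47
Desk lamp €20.69: furniture, under €110.00 → 1.25% → €0.26
Garment alterations €44.41: personal services → 0% → €0.00
Kite €20.68: toys → 9.5% → €1.96
Subtotal = €372.77; tax = €21.14; total due = €393.91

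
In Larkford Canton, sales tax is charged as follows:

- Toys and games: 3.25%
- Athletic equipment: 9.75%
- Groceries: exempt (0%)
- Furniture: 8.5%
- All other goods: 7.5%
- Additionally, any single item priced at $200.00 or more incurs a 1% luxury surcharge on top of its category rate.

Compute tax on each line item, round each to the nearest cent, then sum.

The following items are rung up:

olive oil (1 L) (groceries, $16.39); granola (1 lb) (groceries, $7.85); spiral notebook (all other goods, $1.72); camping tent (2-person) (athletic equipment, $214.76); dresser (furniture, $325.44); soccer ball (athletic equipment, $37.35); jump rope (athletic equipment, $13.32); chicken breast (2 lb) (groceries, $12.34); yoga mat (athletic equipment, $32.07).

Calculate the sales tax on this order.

$62.21

Olive oil (1 L) $16.39: groceries → 0% → $0.00
Granola (1 lb) $7.85: groceries → 0% → $0.00
Spiral notebook $1.72: all other goods → 7.5% → $0.13
Camping tent (2-person) $214.76: athletic equipment → 9.75% + 1% surcharge = 10.75% → $23.09
Dresser $325.44: furniture → 8.5% + 1% surcharge = 9.5% → $30.92
Soccer ball $37.35: athletic equipment → 9.75% → $3.64
Jump rope $13.32: athletic equipment → 9.75% → $1.30
Chicken breast (2 lb) $12.34: groceries → 0% → $0.00
Yoga mat $32.07: athletic equipment → 9.75% → $3.13
Total tax = $0.13 + $23.09 + $30.92 + $3.64 + $1.30 + $3.13 = $62.21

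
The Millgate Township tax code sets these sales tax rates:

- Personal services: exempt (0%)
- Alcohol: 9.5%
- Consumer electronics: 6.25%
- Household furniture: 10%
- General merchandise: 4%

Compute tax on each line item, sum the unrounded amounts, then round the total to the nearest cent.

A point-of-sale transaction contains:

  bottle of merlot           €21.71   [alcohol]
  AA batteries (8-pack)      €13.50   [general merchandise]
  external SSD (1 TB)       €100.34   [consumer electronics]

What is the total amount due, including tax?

€144.42

Bottle of merlot €21.71: alcohol → 9.5% → €2.06245
AA batteries (8-pack) €13.50: general merchandise → 4% → €0.54
External SSD (1 TB) €100.34: consumer electronics → 6.25% → €6.27125
Subtotal = €135.55; unrounded tax = €8.8737 → €8.87; total due = €144.42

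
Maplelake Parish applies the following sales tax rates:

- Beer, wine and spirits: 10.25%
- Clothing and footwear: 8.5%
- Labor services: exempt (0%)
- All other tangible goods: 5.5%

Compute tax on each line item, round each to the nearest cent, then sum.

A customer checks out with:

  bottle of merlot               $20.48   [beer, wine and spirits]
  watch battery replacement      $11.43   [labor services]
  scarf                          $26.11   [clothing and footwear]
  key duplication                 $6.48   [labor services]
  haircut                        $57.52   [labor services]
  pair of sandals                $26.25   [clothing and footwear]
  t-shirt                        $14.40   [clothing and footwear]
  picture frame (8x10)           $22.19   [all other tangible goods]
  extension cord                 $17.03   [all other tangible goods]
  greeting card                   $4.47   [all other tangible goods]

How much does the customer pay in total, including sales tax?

Bottle of merlot $20.48: beer, wine and spirits → 10.25% → $2.10
Watch battery replacement $11.43: labor services → 0% → $0.00
Scarf $26.11: clothing and footwear → 8.5% → $2.22
Key duplication $6.48: labor services → 0% → $0.00
Haircut $57.52: labor services → 0% → $0.00
Pair of sandals $26.25: clothing and footwear → 8.5% → $2.23
T-shirt $14.40: clothing and footwear → 8.5% → $1.22
Picture frame (8x10) $22.19: all other tangible goods → 5.5% → $1.22
Extension cord $17.03: all other tangible goods → 5.5% → $0.94
Greeting card $4.47: all other tangible goods → 5.5% → $0.25
Subtotal = $206.36; tax = $10.18; total due = $216.54

$216.54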